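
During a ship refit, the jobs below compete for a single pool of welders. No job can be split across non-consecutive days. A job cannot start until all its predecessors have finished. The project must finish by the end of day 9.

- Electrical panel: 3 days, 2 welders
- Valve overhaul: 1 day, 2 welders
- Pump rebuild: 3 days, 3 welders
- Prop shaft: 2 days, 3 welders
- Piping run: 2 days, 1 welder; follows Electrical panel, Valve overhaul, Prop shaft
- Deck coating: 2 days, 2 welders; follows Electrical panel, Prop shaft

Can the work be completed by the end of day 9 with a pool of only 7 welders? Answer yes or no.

Schedule Electrical panel@1, Valve overhaul@1, Pump rebuild@2, Prop shaft@5, Piping run@7, Deck coating@7: d1:4  d2:5  d3:5  d4:3  d5:3  d6:3  d7:3  d8:3  d9:0 — peak 5 ≤ 7.

yes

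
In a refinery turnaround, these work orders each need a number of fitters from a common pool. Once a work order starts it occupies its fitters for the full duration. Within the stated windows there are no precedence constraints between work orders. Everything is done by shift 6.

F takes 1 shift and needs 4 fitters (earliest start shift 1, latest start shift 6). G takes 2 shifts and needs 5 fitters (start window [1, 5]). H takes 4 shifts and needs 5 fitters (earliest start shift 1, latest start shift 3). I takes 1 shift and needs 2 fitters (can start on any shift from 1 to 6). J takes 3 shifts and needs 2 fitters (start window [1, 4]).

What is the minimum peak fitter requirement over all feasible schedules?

Early-start (F@1, G@1, H@1, I@1, J@1) gives peak 18: s1:18  s2:12  s3:7  s4:5  s5:0  s6:0.
Shift H→3, I→2, J→2.
Schedule F@1, G@1, H@3, I@2, J@2: s1:9  s2:9  s3:7  s4:7  s5:5  s6:5 — peak 9.

9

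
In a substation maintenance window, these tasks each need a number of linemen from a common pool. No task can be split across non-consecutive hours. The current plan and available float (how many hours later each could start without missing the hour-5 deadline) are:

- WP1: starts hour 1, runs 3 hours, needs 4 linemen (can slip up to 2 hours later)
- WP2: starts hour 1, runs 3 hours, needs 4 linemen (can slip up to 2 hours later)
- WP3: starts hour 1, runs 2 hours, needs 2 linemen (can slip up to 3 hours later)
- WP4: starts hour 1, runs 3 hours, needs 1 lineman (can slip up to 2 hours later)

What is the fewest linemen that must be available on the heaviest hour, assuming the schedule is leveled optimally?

Early-start (WP1@1, WP2@1, WP3@1, WP4@1) gives peak 11: h1:11  h2:11  h3:9  h4:0  h5:0.
Shift WP3→4.
Schedule WP1@1, WP2@1, WP3@4, WP4@1: h1:9  h2:9  h3:9  h4:2  h5:2 — peak 9.

9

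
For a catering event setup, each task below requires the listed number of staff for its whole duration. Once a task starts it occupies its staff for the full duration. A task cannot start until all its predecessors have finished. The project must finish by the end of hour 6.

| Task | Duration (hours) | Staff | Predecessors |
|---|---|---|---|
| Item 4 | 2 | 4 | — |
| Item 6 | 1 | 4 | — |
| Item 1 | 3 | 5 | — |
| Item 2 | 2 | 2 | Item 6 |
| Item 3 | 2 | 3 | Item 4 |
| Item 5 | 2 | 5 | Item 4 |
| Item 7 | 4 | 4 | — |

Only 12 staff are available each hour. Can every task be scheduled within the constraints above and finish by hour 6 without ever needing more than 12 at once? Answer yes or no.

Schedule Item 4@1, Item 6@1, Item 1@2, Item 2@2, Item 3@4, Item 5@5, Item 7@3: h1:8  h2:11  h3:11  h4:12  h5:12  h6:9 — peak 12 ≤ 12.

yes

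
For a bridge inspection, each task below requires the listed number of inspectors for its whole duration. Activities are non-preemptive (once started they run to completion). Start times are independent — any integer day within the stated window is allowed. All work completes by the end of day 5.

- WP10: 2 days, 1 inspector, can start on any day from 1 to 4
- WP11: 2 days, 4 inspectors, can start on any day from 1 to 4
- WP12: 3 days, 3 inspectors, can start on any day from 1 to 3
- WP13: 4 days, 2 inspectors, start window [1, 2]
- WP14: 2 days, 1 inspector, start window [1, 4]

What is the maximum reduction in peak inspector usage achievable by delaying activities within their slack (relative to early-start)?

Early-start peak: d1:11  d2:11  d3:5  d4:2  d5:0 ⇒ 11.
Leveled (WP10@1, WP11@1, WP12@3, WP13@1, WP14@3): d1:7  d2:7  d3:6  d4:6  d5:3 ⇒ 7.
Reduction 11 − 7 = 4.

4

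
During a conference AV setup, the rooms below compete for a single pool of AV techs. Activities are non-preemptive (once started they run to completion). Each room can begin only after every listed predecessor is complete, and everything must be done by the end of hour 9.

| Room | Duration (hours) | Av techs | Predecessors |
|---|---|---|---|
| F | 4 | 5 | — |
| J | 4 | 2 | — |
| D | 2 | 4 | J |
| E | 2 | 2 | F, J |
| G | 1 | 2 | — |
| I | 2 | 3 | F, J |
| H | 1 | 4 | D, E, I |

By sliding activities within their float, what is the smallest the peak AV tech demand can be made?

7

Early-start (F@1, J@1, D@5, E@5, G@1, I@5, H@7) gives peak 9: h1:9  h2:7  h3:7  h4:7  h5:9  h6:9  h7:4  h8:0  h9:0.
Shift G→7, I→7, H→9.
Schedule F@1, J@1, D@5, E@5, G@7, I@7, H@9: h1:7  h2:7  h3:7  h4:7  h5:6  h6:6  h7:5  h8:3  h9:4 — peak 7.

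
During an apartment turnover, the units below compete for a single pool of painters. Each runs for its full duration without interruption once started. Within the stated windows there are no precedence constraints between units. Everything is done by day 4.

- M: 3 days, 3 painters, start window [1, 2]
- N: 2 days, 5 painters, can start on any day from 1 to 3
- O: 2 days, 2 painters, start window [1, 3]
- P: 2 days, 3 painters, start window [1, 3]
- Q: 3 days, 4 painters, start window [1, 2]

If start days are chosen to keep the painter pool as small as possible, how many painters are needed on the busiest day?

Early-start (M@1, N@1, O@1, P@1, Q@1) gives peak 17: d1:17  d2:17  d3:7  d4:0.
Shift O→3, P→3.
Schedule M@1, N@1, O@3, P@3, Q@1: d1:12  d2:12  d3:12  d4:5 — peak 12.

12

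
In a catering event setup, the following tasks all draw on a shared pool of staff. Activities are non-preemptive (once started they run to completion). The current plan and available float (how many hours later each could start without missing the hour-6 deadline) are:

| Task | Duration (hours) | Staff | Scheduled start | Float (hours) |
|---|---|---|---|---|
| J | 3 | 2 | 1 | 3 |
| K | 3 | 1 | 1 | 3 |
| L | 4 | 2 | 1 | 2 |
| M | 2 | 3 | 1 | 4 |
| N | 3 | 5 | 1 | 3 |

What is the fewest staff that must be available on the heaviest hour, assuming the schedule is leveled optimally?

7

Early-start (J@1, K@1, L@1, M@1, N@1) gives peak 13: h1:13  h2:13  h3:10  h4:2  h5:0  h6:0.
Shift L→3, N→4.
Schedule J@1, K@1, L@3, M@1, N@4: h1:6  h2:6  h3:5  h4:7  h5:7  h6:7 — peak 7.
Total staffer-hours = 38 over 6 hours ⇒ peak ≥ ⌈38/6⌉ = 7, so 7 is optimal.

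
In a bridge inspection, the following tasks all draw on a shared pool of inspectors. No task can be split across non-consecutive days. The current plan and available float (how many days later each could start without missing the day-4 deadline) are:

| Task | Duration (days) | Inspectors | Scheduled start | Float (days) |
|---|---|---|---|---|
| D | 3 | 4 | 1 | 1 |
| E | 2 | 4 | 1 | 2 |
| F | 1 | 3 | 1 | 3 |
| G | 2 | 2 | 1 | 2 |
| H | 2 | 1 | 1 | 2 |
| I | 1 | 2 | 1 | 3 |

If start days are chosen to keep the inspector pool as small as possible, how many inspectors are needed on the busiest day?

Early-start (D@1, E@1, F@1, G@1, H@1, I@1) gives peak 16: d1:16  d2:11  d3:4  d4:0.
Shift F→4, G→3, H→3, I→4.
Schedule D@1, E@1, F@4, G@3, H@3, I@4: d1:8  d2:8  d3:7  d4:8 — peak 8.
Total inspector-days = 31 over 4 days ⇒ peak ≥ ⌈31/4⌉ = 8, so 8 is optimal.

8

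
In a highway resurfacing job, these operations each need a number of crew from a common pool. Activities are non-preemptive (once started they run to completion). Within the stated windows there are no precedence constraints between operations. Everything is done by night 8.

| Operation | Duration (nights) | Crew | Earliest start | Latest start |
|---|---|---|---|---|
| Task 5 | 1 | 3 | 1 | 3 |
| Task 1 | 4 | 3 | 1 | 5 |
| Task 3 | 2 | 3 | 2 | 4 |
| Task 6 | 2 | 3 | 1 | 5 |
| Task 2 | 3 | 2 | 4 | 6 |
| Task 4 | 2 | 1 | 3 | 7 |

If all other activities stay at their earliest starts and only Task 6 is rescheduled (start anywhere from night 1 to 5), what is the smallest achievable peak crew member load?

7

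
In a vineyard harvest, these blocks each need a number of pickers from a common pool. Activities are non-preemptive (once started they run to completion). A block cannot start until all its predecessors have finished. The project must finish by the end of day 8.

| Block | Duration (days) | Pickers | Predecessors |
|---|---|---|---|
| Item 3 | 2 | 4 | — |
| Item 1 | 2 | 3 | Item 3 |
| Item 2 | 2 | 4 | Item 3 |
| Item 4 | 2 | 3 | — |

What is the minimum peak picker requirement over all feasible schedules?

Early-start (Item 3@1, Item 1@3, Item 2@3, Item 4@1) gives peak 7: d1:7  d2:7  d3:7  d4:7  d5:0  d6:0  d7:0  d8:0.
Shift Item 2→5, Item 4→7.
Schedule Item 3@1, Item 1@3, Item 2@5, Item 4@7: d1:4  d2:4  d3:3  d4:3  d5:4  d6:4  d7:3  d8:3 — peak 4.
Total picker-days = 28 over 8 days ⇒ peak ≥ ⌈28/8⌉ = 4, so 4 is optimal.

4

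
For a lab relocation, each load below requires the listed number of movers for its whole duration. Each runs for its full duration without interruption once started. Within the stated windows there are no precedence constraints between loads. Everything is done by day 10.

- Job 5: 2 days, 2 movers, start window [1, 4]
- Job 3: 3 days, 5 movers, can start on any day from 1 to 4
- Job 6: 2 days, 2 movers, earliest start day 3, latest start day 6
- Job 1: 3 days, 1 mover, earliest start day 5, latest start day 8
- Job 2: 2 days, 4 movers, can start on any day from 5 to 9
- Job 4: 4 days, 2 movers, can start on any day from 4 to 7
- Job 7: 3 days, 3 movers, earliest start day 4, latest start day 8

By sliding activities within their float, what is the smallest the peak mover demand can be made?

Early-start (Job 5@1, Job 3@1, Job 6@3, Job 1@5, Job 2@5, Job 4@4, Job 7@4) gives peak 10: d1:7  d2:7  d3:7  d4:7  d5:10  d6:10  d7:3  d8:0  d9:0  d10:0.
Shift Job 5→4, Job 6→4, Job 2→9, Job 4→6, Job 7→6.
Schedule Job 5@4, Job 3@1, Job 6@4, Job 1@5, Job 2@9, Job 4@6, Job 7@6: d1:5  d2:5  d3:5  d4:4  d5:5  d6:6  d7:6  d8:5  d9:6  d10:4 — peak 6.
Total mover-days = 51 over 10 days ⇒ peak ≥ ⌈51/10⌉ = 6, so 6 is optimal.

6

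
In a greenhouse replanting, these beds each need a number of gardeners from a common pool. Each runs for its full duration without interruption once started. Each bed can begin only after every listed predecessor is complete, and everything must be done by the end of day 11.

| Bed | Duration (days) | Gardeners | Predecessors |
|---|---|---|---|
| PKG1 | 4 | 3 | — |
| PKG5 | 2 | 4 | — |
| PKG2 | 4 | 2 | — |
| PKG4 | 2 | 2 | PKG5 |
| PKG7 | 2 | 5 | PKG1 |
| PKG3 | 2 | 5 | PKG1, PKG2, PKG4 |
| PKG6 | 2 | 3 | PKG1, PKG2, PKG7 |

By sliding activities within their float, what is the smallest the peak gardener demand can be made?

Early-start (PKG1@1, PKG5@1, PKG2@1, PKG4@3, PKG7@5, PKG3@5, PKG6@7) gives peak 10: d1:9  d2:9  d3:7  d4:7  d5:10  d6:10  d7:3  d8:3  d9:0  d10:0  d11:0.
Shift PKG2→3, PKG3→7, PKG6→9.
Schedule PKG1@1, PKG5@1, PKG2@3, PKG4@3, PKG7@5, PKG3@7, PKG6@9: d1:7  d2:7  d3:7  d4:7  d5:7  d6:7  d7:5  d8:5  d9:3  d10:3  d11:0 — peak 7.

7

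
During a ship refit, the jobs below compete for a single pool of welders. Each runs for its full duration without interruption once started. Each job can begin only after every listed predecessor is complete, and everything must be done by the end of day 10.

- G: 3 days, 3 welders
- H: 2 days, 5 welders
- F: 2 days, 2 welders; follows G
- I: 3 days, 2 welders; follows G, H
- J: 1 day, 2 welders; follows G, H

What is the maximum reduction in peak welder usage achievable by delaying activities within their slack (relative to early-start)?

Early-start peak: d1:8  d2:8  d3:3  d4:6  d5:4  d6:2  d7:0  d8:0  d9:0  d10:0 ⇒ 8.
Leveled (G@1, H@4, F@6, I@6, J@8): d1:3  d2:3  d3:3  d4:5  d5:5  d6:4  d7:4  d8:4  d9:0  d10:0 ⇒ 5.
Reduction 8 − 5 = 3.

3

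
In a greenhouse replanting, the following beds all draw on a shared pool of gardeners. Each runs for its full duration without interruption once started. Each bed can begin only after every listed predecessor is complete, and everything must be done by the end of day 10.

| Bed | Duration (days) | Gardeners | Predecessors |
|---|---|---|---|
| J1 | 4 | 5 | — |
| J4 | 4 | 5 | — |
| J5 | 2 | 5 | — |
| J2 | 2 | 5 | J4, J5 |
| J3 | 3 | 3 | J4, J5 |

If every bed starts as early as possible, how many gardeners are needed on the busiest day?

15

Early-start schedule: J1@1, J4@1, J5@1, J2@5, J3@5.
Load per day: day 1: 15, day 2: 15, day 3: 10, day 4: 10, day 5: 8, day 6: 8, day 7: 3, day 8: 0, day 9: 0, day 10: 0.
Peak is 15.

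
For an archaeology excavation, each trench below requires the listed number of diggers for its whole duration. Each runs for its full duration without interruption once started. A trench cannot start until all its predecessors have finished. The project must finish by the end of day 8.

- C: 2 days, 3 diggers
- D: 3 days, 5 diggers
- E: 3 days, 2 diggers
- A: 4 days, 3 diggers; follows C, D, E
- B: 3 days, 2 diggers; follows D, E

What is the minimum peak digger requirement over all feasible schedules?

Schedule C@1, D@1, E@1, A@4, B@4: d1:10  d2:10  d3:7  d4:5  d5:5  d6:5  d7:3  d8:0 — peak 10.

10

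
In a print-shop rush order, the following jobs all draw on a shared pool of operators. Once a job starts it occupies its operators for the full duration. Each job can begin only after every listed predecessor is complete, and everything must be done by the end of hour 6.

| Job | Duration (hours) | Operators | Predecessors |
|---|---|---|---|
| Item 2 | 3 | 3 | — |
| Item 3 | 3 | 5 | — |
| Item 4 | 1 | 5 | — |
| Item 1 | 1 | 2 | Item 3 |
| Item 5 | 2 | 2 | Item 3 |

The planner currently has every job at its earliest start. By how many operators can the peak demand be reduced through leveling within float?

5

Early-start peak: h1:13  h2:8  h3:8  h4:4  h5:2  h6:0 ⇒ 13.
Leveled (Item 2@1, Item 3@1, Item 4@4, Item 1@4, Item 5@5): h1:8  h2:8  h3:8  h4:7  h5:2  h6:2 ⇒ 8.
Reduction 13 − 8 = 5.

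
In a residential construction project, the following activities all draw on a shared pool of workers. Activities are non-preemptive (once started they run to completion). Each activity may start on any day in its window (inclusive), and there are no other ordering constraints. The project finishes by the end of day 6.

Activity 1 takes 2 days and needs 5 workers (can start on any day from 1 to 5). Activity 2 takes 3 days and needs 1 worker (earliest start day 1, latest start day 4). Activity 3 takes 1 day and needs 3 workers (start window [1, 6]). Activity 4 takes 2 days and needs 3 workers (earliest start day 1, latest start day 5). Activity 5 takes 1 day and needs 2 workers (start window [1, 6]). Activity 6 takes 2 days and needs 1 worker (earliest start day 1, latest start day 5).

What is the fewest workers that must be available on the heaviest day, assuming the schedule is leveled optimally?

Early-start (Activity 1@1, Activity 2@1, Activity 3@1, Activity 4@1, Activity 5@1, Activity 6@1) gives peak 15: d1:15  d2:10  d3:1  d4:0  d5:0  d6:0.
Shift Activity 2→3, Activity 3→3, Activity 4→4, Activity 5→6, Activity 6→3.
Schedule Activity 1@1, Activity 2@3, Activity 3@3, Activity 4@4, Activity 5@6, Activity 6@3: d1:5  d2:5  d3:5  d4:5  d5:4  d6:2 — peak 5.
Total worker-days = 26 over 6 days ⇒ peak ≥ ⌈26/6⌉ = 5, so 5 is optimal.

5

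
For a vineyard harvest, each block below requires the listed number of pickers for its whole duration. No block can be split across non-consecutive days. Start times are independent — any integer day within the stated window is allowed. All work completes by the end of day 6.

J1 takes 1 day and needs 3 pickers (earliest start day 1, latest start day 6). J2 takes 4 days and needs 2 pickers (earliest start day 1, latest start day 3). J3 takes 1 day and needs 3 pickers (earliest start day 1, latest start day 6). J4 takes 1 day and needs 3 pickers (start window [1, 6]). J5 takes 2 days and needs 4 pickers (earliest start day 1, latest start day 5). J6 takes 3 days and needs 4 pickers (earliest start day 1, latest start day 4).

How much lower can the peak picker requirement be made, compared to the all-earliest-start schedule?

Early-start peak: d1:19  d2:10  d3:6  d4:2  d5:0  d6:0 ⇒ 19.
Leveled (J1@1, J2@1, J3@5, J4@6, J5@2, J6@4): d1:5  d2:6  d3:6  d4:6  d5:7  d6:7 ⇒ 7.
Reduction 19 − 7 = 12.

12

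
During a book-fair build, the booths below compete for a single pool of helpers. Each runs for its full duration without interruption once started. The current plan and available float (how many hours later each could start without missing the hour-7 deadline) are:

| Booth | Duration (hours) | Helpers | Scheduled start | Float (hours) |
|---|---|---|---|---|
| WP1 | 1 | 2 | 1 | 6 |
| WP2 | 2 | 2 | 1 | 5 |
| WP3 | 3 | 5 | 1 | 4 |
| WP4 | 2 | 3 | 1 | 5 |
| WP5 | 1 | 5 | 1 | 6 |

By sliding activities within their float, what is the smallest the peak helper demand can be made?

Early-start (WP1@1, WP2@1, WP3@1, WP4@1, WP5@1) gives peak 17: h1:17  h2:10  h3:5  h4:0  h5:0  h6:0  h7:0.
Shift WP3→4, WP4→2, WP5→7.
Schedule WP1@1, WP2@1, WP3@4, WP4@2, WP5@7: h1:4  h2:5  h3:3  h4:5  h5:5  h6:5  h7:5 — peak 5.
Total helper-hours = 32 over 7 hours ⇒ peak ≥ ⌈32/7⌉ = 5, so 5 is optimal.

5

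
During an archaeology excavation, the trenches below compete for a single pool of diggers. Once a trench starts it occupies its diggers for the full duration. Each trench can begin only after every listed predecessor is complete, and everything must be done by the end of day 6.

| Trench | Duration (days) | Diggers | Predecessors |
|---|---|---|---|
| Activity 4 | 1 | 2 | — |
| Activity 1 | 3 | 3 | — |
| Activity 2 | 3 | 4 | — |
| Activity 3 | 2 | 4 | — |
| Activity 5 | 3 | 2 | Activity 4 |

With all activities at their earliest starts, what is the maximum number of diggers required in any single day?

13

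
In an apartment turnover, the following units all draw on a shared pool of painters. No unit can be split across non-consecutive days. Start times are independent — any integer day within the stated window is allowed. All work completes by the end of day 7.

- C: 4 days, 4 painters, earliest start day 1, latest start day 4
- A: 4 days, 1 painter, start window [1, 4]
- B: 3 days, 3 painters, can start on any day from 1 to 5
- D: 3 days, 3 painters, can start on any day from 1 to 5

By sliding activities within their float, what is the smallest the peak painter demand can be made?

6

Early-start (C@1, A@1, B@1, D@1) gives peak 11: d1:11  d2:11  d3:11  d4:5  d5:0  d6:0  d7:0.
Shift B→5, D→5.
Schedule C@1, A@1, B@5, D@5: d1:5  d2:5  d3:5  d4:5  d5:6  d6:6  d7:6 — peak 6.
Total painter-days = 38 over 7 days ⇒ peak ≥ ⌈38/7⌉ = 6, so 6 is optimal.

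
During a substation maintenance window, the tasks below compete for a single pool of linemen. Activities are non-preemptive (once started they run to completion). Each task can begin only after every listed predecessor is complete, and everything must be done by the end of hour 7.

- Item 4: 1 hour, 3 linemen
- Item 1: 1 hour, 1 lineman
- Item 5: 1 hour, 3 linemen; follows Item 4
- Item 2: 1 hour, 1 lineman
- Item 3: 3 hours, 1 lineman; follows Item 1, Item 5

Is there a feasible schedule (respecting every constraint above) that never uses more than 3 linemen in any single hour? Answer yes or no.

Schedule Item 4@1, Item 1@2, Item 5@3, Item 2@2, Item 3@4: h1:3  h2:2  h3:3  h4:1  h5:1  h6:1  h7:0 — peak 3 ≤ 3.

yes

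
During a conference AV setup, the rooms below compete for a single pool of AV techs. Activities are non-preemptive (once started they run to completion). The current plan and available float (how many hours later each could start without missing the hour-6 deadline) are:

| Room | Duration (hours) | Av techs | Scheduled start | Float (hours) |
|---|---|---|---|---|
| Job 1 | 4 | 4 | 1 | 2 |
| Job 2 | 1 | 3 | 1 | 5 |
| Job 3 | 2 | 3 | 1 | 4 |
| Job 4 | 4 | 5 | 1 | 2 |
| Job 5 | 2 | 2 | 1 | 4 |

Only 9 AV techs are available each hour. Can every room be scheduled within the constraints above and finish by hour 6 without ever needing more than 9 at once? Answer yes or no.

yes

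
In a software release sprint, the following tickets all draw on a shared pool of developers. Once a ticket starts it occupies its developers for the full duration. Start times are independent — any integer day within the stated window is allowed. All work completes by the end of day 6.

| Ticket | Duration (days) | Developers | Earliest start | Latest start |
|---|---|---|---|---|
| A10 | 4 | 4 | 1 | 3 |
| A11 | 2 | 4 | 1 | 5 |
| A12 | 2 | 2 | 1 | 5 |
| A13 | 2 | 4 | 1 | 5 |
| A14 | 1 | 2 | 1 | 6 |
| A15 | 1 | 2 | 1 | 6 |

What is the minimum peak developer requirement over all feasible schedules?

Early-start (A10@1, A11@1, A12@1, A13@1, A14@1, A15@1) gives peak 18: d1:18  d2:14  d3:4  d4:4  d5:0  d6:0.
Shift A12→3, A13→5, A14→3, A15→4.
Schedule A10@1, A11@1, A12@3, A13@5, A14@3, A15@4: d1:8  d2:8  d3:8  d4:8  d5:4  d6:4 — peak 8.

8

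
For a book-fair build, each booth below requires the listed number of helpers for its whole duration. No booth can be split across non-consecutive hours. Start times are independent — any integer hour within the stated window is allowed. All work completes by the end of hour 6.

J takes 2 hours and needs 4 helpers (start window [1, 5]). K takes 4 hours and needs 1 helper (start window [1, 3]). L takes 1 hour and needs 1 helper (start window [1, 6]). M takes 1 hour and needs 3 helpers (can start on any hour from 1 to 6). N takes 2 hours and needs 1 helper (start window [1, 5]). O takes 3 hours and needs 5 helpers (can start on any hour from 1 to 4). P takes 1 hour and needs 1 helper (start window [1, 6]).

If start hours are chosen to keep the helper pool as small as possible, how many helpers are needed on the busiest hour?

6

Early-start (J@1, K@1, L@1, M@1, N@1, O@1, P@1) gives peak 16: h1:16  h2:11  h3:6  h4:1  h5:0  h6:0.
Shift M→3, N→2, O→4, P→3.
Schedule J@1, K@1, L@1, M@3, N@2, O@4, P@3: h1:6  h2:6  h3:6  h4:6  h5:5  h6:5 — peak 6.
Total helper-hours = 34 over 6 hours ⇒ peak ≥ ⌈34/6⌉ = 6, so 6 is optimal.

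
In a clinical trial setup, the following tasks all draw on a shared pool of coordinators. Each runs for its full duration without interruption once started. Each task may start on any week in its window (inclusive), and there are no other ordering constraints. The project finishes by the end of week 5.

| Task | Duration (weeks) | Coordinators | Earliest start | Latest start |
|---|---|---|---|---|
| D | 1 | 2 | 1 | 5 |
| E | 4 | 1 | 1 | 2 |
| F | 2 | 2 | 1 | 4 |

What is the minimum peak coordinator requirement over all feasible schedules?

3

Early-start (D@1, E@1, F@1) gives peak 5: w1:5  w2:3  w3:1  w4:1  w5:0.
Shift F→2.
Schedule D@1, E@1, F@2: w1:3  w2:3  w3:3  w4:1  w5:0 — peak 3.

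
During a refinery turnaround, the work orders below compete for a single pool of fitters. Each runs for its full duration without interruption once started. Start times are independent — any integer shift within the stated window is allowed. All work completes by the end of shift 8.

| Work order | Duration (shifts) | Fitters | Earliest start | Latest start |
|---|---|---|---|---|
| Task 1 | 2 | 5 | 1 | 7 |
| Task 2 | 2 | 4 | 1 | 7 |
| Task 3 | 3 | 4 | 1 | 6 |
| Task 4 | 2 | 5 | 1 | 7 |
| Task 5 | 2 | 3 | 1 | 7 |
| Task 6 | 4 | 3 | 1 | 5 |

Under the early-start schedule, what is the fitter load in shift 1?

At early start, shift 1 has: Task 1, Task 2, Task 3, Task 4, Task 5, Task 6.
Demand: 5 + 4 + 4 + 5 + 3 + 3 = 24.

24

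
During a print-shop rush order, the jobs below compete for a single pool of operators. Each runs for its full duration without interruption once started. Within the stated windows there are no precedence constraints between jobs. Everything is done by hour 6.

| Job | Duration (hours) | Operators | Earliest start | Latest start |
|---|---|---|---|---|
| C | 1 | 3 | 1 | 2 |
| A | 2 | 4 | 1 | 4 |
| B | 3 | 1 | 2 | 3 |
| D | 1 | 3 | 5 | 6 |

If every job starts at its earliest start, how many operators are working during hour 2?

At early start, hour 2 has: A, B.
Demand: 4 + 1 = 5.

5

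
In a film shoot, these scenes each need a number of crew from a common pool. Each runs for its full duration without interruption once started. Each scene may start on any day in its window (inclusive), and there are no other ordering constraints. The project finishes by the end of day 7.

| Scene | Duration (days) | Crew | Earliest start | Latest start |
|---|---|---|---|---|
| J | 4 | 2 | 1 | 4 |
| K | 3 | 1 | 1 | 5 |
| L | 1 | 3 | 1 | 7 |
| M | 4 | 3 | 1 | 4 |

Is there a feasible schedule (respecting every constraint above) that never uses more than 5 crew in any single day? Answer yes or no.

yes

Schedule J@1, K@5, L@1, M@2: d1:5  d2:5  d3:5  d4:5  d5:4  d6:1  d7:1 — peak 5 ≤ 5.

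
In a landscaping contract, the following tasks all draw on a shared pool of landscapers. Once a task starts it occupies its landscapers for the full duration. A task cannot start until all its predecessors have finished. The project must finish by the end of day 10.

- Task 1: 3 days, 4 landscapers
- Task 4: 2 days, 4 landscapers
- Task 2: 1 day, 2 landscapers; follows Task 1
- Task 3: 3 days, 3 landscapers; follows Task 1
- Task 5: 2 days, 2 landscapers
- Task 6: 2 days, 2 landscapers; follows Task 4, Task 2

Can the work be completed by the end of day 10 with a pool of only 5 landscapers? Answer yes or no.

yes

Schedule Task 1@1, Task 4@4, Task 2@6, Task 3@6, Task 5@7, Task 6@9: d1:4  d2:4  d3:4  d4:4  d5:4  d6:5  d7:5  d8:5  d9:2  d10:2 — peak 5 ≤ 5.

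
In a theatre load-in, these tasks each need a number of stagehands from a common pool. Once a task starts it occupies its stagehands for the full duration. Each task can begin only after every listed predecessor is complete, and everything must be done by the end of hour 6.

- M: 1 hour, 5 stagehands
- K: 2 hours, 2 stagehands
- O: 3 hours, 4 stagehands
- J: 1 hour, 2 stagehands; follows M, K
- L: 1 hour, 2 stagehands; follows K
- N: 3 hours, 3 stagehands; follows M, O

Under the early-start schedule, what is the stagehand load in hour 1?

At early start, hour 1 has: M, K, O.
Demand: 5 + 2 + 4 = 11.

11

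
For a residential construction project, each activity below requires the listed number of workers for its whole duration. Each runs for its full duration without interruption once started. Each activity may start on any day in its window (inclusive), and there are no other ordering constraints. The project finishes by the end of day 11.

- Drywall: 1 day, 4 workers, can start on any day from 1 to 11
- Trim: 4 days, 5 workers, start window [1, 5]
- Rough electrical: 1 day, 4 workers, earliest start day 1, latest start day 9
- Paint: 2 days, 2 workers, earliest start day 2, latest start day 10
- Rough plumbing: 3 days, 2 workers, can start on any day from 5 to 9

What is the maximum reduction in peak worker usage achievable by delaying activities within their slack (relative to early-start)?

8

Early-start peak: d1:13  d2:7  d3:7  d4:5  d5:2  d6:2  d7:2  d8:0  d9:0  d10:0  d11:0 ⇒ 13.
Leveled (Drywall@1, Trim@2, Rough electrical@6, Paint@7, Rough plumbing@7): d1:4  d2:5  d3:5  d4:5  d5:5  d6:4  d7:4  d8:4  d9:2  d10:0  d11:0 ⇒ 5.
Reduction 13 − 5 = 8.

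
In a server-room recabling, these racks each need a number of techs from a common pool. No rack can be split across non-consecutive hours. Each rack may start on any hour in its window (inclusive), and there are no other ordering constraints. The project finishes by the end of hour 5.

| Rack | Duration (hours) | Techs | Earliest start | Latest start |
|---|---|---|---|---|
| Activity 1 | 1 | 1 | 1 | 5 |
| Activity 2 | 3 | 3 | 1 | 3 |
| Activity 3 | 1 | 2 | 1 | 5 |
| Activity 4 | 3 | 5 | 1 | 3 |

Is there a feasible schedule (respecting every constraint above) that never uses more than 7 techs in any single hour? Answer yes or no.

no

The minimum achievable peak is 8; 7 < 8, so no feasible schedule stays within the cap.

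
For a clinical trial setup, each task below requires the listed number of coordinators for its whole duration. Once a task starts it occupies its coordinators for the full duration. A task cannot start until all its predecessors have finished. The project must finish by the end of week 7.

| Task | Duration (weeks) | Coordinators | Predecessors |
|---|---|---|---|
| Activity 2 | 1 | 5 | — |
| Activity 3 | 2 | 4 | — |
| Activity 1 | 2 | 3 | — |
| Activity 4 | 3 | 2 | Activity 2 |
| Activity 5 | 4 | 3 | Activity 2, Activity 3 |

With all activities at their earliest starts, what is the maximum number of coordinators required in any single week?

12

Early-start schedule: Activity 2@1, Activity 3@1, Activity 1@1, Activity 4@2, Activity 5@3.
Load per week: week 1: 12, week 2: 9, week 3: 5, week 4: 5, week 5: 3, week 6: 3, week 7: 0.
Peak is 12.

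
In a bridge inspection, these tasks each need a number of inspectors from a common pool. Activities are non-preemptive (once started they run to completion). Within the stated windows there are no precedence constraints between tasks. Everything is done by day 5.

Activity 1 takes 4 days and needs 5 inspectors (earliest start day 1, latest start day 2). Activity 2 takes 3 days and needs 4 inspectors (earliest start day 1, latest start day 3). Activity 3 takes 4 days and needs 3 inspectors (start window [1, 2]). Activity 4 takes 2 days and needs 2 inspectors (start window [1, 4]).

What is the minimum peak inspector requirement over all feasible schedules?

12

Early-start (Activity 1@1, Activity 2@1, Activity 3@1, Activity 4@1) gives peak 14: d1:14  d2:14  d3:12  d4:8  d5:0.
Shift Activity 4→4.
Schedule Activity 1@1, Activity 2@1, Activity 3@1, Activity 4@4: d1:12  d2:12  d3:12  d4:10  d5:2 — peak 12.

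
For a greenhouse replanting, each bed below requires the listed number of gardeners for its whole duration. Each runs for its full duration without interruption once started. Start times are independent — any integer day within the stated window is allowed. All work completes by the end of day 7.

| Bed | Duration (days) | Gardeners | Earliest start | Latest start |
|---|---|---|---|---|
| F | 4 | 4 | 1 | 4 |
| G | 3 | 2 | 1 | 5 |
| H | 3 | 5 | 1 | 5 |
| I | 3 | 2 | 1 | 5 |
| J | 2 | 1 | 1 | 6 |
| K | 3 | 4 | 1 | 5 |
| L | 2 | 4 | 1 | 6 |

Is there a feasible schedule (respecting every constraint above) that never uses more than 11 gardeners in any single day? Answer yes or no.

yes

Schedule F@1, G@1, H@1, I@4, J@4, K@4, L@5: d1:11  d2:11  d3:11  d4:11  d5:11  d6:10  d7:0 — peak 11 ≤ 11.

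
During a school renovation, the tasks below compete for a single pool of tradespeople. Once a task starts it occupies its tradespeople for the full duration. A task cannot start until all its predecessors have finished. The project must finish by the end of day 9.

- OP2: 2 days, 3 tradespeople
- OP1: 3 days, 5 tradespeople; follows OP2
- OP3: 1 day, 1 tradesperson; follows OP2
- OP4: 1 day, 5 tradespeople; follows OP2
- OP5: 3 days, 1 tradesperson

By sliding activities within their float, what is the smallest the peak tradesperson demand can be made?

Early-start (OP2@1, OP1@3, OP3@3, OP4@3, OP5@1) gives peak 12: d1:4  d2:4  d3:12  d4:5  d5:5  d6:0  d7:0  d8:0  d9:0.
Shift OP3→6, OP4→9, OP5→6.
Schedule OP2@1, OP1@3, OP3@6, OP4@9, OP5@6: d1:3  d2:3  d3:5  d4:5  d5:5  d6:2  d7:1  d8:1  d9:5 — peak 5.

5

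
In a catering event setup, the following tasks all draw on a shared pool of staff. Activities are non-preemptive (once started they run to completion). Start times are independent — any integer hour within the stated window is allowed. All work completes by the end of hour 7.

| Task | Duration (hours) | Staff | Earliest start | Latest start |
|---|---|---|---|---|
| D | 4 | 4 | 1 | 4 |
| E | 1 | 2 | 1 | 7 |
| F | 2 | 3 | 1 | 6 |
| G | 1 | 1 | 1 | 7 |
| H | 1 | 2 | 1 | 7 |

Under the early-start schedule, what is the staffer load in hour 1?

12

At early start, hour 1 has: D, E, F, G, H.
Demand: 4 + 2 + 3 + 1 + 2 = 12.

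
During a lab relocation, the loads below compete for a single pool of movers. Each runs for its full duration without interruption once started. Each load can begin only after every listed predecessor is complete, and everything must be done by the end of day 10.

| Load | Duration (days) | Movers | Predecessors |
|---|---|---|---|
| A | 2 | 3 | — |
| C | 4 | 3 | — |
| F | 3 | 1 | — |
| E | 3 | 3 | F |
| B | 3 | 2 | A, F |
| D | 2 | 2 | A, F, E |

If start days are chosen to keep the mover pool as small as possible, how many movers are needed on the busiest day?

Early-start (A@1, C@1, F@1, E@4, B@4, D@7) gives peak 8: d1:7  d2:7  d3:4  d4:8  d5:5  d6:5  d7:2  d8:2  d9:0  d10:0.
Shift C→7.
Schedule A@1, C@7, F@1, E@4, B@4, D@7: d1:4  d2:4  d3:1  d4:5  d5:5  d6:5  d7:5  d8:5  d9:3  d10:3 — peak 5.

5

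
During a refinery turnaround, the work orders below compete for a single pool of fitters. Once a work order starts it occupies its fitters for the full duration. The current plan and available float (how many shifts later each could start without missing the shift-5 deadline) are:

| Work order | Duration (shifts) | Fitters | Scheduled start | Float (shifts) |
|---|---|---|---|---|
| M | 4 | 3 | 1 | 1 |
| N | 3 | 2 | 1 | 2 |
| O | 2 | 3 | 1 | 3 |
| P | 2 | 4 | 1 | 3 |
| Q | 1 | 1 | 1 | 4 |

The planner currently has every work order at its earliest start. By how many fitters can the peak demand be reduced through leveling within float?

5

Early-start peak: s1:13  s2:12  s3:5  s4:3  s5:0 ⇒ 13.
Leveled (M@1, N@1, O@1, P@4, Q@3): s1:8  s2:8  s3:6  s4:7  s5:4 ⇒ 8.
Reduction 13 − 8 = 5.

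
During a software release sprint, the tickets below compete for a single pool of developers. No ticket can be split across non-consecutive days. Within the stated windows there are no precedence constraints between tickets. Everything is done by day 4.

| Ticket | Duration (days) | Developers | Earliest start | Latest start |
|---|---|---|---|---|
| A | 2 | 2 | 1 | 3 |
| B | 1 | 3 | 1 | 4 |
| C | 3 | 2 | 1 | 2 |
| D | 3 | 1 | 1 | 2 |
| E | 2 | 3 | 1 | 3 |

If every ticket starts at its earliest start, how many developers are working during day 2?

At early start, day 2 has: A, C, D, E.
Demand: 2 + 2 + 1 + 3 = 8.

8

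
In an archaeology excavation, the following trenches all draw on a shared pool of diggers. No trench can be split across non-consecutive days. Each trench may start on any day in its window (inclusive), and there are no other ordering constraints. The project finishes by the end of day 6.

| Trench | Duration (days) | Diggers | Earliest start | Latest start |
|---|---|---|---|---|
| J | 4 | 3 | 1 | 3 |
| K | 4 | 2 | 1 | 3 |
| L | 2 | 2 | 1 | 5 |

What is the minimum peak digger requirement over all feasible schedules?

Early-start (J@1, K@1, L@1) gives peak 7: d1:7  d2:7  d3:5  d4:5  d5:0  d6:0.
Shift L→5.
Schedule J@1, K@1, L@5: d1:5  d2:5  d3:5  d4:5  d5:2  d6:2 — peak 5.

5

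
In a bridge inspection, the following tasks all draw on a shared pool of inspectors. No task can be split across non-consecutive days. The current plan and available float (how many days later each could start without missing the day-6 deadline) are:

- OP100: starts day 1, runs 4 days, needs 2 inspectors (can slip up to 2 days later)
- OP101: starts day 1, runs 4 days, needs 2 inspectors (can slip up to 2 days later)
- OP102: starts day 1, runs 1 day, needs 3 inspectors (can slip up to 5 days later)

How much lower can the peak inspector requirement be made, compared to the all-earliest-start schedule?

Early-start peak: d1:7  d2:4  d3:4  d4:4  d5:0  d6:0 ⇒ 7.
Leveled (OP100@1, OP101@1, OP102@5): d1:4  d2:4  d3:4  d4:4  d5:3  d6:0 ⇒ 4.
Reduction 7 − 4 = 3.

3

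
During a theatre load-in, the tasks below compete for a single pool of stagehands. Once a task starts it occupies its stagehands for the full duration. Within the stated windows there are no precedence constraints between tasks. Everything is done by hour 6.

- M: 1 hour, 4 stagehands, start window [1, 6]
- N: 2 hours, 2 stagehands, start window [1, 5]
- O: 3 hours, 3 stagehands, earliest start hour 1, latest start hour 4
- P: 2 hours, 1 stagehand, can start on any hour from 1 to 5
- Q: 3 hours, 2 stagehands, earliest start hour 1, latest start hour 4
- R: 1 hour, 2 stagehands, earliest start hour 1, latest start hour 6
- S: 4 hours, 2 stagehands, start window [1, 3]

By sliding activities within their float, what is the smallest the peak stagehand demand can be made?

Early-start (M@1, N@1, O@1, P@1, Q@1, R@1, S@1) gives peak 16: h1:16  h2:10  h3:7  h4:2  h5:0  h6:0.
Shift N→2, O→4, P→4, R→2, S→3.
Schedule M@1, N@2, O@4, P@4, Q@1, R@2, S@3: h1:6  h2:6  h3:6  h4:6  h5:6  h6:5 — peak 6.
Total stagehand-hours = 35 over 6 hours ⇒ peak ≥ ⌈35/6⌉ = 6, so 6 is optimal.

6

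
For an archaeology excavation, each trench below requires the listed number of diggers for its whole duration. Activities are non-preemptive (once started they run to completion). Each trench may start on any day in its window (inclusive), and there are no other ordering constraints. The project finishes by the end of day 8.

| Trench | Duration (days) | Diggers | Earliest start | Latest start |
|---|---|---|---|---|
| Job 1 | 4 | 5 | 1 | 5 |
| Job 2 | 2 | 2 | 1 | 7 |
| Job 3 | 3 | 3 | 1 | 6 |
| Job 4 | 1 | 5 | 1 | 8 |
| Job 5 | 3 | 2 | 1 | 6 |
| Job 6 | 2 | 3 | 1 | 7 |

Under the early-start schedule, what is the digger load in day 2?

At early start, day 2 has: Job 1, Job 2, Job 3, Job 5, Job 6.
Demand: 5 + 2 + 3 + 2 + 3 = 15.

15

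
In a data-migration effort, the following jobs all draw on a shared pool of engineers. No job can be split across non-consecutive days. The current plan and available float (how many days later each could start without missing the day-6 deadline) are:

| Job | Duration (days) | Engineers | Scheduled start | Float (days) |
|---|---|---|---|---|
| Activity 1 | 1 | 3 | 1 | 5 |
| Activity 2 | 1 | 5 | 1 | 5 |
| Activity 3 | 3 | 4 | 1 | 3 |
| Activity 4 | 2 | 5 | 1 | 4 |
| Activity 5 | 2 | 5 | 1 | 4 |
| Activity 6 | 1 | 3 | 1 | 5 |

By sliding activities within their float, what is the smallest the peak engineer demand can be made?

Early-start (Activity 1@1, Activity 2@1, Activity 3@1, Activity 4@1, Activity 5@1, Activity 6@1) gives peak 25: d1:25  d2:14  d3:4  d4:0  d5:0  d6:0.
Shift Activity 3→2, Activity 4→2, Activity 5→4, Activity 6→5.
Schedule Activity 1@1, Activity 2@1, Activity 3@2, Activity 4@2, Activity 5@4, Activity 6@5: d1:8  d2:9  d3:9  d4:9  d5:8  d6:0 — peak 9.

9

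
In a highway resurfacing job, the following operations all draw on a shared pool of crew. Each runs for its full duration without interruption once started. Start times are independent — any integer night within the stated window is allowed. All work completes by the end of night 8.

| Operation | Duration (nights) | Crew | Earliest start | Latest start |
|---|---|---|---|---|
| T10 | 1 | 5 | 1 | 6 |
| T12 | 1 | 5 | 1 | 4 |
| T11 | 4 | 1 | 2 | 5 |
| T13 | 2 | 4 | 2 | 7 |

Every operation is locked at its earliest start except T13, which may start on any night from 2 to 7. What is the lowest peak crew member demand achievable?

T13@2: n1:10  n2:5  n3:5  n4:1  n5:1  n6:0  n7:0  n8:0 → peak 10
T13@3: n1:10  n2:1  n3:5  n4:5  n5:1  n6:0  n7:0  n8:0 → peak 10
T13@4: n1:10  n2:1  n3:1  n4:5  n5:5  n6:0  n7:0  n8:0 → peak 10
T13@5: n1:10  n2:1  n3:1  n4:1  n5:5  n6:4  n7:0  n8:0 → peak 10
T13@6: n1:10  n2:1  n3:1  n4:1  n5:1  n6:4  n7:4  n8:0 → peak 10
T13@7: n1:10  n2:1  n3:1  n4:1  n5:1  n6:0  n7:4  n8:4 → peak 10
Best is T13@2, peak 10.

10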